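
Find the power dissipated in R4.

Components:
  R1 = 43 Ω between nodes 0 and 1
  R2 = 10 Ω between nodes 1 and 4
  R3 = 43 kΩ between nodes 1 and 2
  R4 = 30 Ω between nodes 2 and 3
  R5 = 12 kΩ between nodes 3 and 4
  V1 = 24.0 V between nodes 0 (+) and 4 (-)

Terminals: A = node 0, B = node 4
Nodal analysis, taking node 4 as the 0 V reference.
Source V1 fixes V_0 = 24 V.
KCL at each unknown node (sum of currents leaving = 0; resistances in Ω):
  Node 1: (V_1 - 24)/43 + (V_1 - 0)/10 + (V_1 - V_2)/43000 = 0
  Node 2: (V_2 - V_1)/43000 + (V_2 - V_3)/30 = 0
  Node 3: (V_3 - V_2)/30 + (V_3 - 0)/12000 = 0
Collecting terms (coefficients in siemens):
  0.1233·V_1 - 0.00002326·V_2 = 0.5581
  0.03336·V_2 - 0.00002326·V_1 - 0.03333·V_3 = 0
  0.03342·V_3 - 0.03333·V_2 = 0
Solving these 3 simultaneous equations (Gaussian elimination) gives:
  V_1 = 4.528 V, V_2 = 0.9898 V, V_3 = 0.9873 V
I_R4 = (V_2 - V_3)/R4 = (0.9898 - 0.9873)/30 = 0.00008228 A
P_R4 = I_R4² × R4 = (0.00008228)² × 30 = 0.0000002031 W

Final answer: 2.031e-07 W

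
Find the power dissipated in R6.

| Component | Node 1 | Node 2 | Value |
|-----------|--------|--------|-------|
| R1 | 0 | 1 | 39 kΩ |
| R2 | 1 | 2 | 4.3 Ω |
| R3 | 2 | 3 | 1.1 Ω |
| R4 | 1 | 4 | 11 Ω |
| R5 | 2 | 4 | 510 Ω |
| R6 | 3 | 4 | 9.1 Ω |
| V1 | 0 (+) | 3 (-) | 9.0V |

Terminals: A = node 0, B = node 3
Nodal analysis, taking node 3 as the 0 V reference.
Source V1 fixes V_0 = 9 V.
KCL at each unknown node (sum of currents leaving = 0; resistances in Ω):
  Node 1: (V_1 - 9)/39000 + (V_1 - V_2)/4.3 + (V_1 - V_4)/11 = 0
  Node 2: (V_2 - V_1)/4.3 + (V_2 - 0)/1.1 + (V_2 - V_4)/510 = 0
  Node 4: (V_4 - V_1)/11 + (V_4 - V_2)/510 + (V_4 - 0)/9.1 = 0
Collecting terms (coefficients in siemens):
  0.3235·V_1 - 0.2326·V_2 - 0.09091·V_4 = 0.0002308
  1.144·V_2 - 0.2326·V_1 - 0.001961·V_4 = 0
  0.2028·V_4 - 0.09091·V_1 - 0.001961·V_2 = 0
Solving these 3 simultaneous equations (Gaussian elimination) gives:
  V_1 = 0.0009817 V, V_2 = 0.0002004 V, V_4 = 0.0004421 V
I_R6 = (V_3 - V_4)/R6 = (0 - 0.0004421)/9.1 = -0.00004858 A
P_R6 = I_R6² × R6 = (-0.00004858)² × 9.1 = 0.00000002148 W

Final answer: 2.148e-08 W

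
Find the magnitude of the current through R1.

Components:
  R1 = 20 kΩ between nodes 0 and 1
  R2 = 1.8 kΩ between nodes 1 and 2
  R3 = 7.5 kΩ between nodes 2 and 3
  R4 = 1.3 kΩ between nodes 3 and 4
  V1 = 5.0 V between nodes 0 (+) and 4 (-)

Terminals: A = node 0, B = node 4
Nodal analysis, taking node 4 as the 0 V reference.
Source V1 fixes V_0 = 5 V.
KCL at each unknown node (sum of currents leaving = 0; resistances in Ω):
  Node 1: (V_1 - 5)/20000 + (V_1 - V_2)/1800 = 0
  Node 2: (V_2 - V_1)/1800 + (V_2 - V_3)/7500 = 0
  Node 3: (V_3 - V_2)/7500 + (V_3 - 0)/1300 = 0
Collecting terms (coefficients in siemens):
  0.0006056·V_1 - 0.0005556·V_2 = 0.00025
  0.0006889·V_2 - 0.0005556·V_1 - 0.0001333·V_3 = 0
  0.0009026·V_3 - 0.0001333·V_2 = 0
Solving these 3 simultaneous equations (Gaussian elimination) gives:
  V_1 = 1.732 V, V_2 = 1.438 V, V_3 = 0.2124 V
I_R1 = (V_0 - V_1)/R1 = (5 - 1.732)/20000 = 0.0001634 A
|I_R1| = 0.0001634 A

Final answer: |I_R1| = 0.0001634 A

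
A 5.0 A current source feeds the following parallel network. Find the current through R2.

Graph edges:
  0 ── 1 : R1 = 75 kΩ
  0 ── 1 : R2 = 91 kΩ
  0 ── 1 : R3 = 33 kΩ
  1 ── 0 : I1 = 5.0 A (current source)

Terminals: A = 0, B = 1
All resistors sit directly between nodes 0 and 1, so they are in parallel and share one voltage V; the full source current 5 A splits among them.
1/R_par = 1/75000 + 1/91000 + 1/33000 = 0.00005463 S  =>  R_par = 18310 Ω
V = I × R_par = 5 × 18310 = 91530 V
I_R2 = V/R2 = 91530/91000 = 1.006 A

Final answer: 1.006 A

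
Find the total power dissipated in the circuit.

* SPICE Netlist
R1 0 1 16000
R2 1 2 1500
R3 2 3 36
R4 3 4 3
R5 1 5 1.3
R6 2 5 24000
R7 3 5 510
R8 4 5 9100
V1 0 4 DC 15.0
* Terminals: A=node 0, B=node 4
Nodal analysis, taking node 4 as the 0 V reference.
Source V1 fixes V_0 = 15 V.
KCL at each unknown node (sum of currents leaving = 0; resistances in Ω):
  Node 1: (V_1 - 15)/16000 + (V_1 - V_2)/1500 + (V_1 - V_5)/1.3 = 0
  Node 2: (V_2 - V_1)/1500 + (V_2 - V_3)/36 + (V_2 - V_5)/24000 = 0
  Node 3: (V_3 - V_2)/36 + (V_3 - 0)/3 + (V_3 - V_5)/510 = 0
  Node 5: (V_5 - V_1)/1.3 + (V_5 - V_2)/24000 + (V_5 - V_3)/510 + (V_5 - 0)/9100 = 0
Collecting terms (coefficients in siemens):
  0.77·V_1 - 0.0006667·V_2 - 0.7692·V_5 = 0.0009375
  0.02849·V_2 - 0.0006667·V_1 - 0.02778·V_3 - 0.00004167·V_5 = 0
  0.3631·V_3 - 0.02778·V_2 - 0.001961·V_5 = 0
  0.7713·V_5 - 0.7692·V_1 - 0.00004167·V_2 - 0.001961·V_3 = 0
Solving these 4 simultaneous equations (Gaussian elimination) gives:
  V_1 = 0.3351 V, V_2 = 0.01091 V, V_3 = 0.002639 V, V_5 = 0.3342 V
Power in each resistor, P = (ΔV)²/R:
  P_R1 = (15 - 0.3351)²/16000 = 0.01344 W
  P_R2 = (0.3351 - 0.01091)²/1500 = 0.00007009 W
  P_R3 = (0.01091 - 0.002639)²/36 = 0.000001898 W
  P_R4 = (0.002639 - 0)²/3 = 0.000002322 W
  P_R5 = (0.3351 - 0.3342)²/1.3 = 0.0000006377 W
  P_R6 = (0.01091 - 0.3342)²/24000 = 0.000004356 W
  P_R7 = (0.002639 - 0.3342)²/510 = 0.0002156 W
  P_R8 = (0 - 0.3342)²/9100 = 0.00001228 W
P_total = P_R1 + P_R2 + P_R3 + P_R4 + P_R5 + P_R6 + P_R7 + P_R8 = 0.01375 W

Final answer: 0.01375 W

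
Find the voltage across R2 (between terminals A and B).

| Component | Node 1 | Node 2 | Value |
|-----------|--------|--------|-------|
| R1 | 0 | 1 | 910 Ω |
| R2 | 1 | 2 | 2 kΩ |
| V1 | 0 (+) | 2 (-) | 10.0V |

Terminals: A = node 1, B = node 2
R1 and R2 are in series across V1 (node 0 → node 1 → node 2), and the output A–B is taken across R2, so this is a voltage divider.
Series current: I = V1/(R1 + R2) = 10/(910 + 2000) = 10/2910 = 0.003436 A
V_R2 = I × R2 = V1 × R2/(R1 + R2) = 10 × 2000/2910 = 6.873 V

Final answer: 6.873 V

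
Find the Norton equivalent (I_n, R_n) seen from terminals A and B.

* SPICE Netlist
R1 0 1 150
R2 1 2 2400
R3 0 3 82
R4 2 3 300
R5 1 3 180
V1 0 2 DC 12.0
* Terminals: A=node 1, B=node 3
Find the Thévenin equivalent first; then I_n = V_th/R_th and R_n = R_th.
Step 1 — V_th is the open-circuit voltage V_A - V_B (nothing connected across the terminals).
Nodal analysis, taking node 2 as the 0 V reference.
Source V1 fixes V_0 = 12 V.
KCL at each unknown node (sum of currents leaving = 0; resistances in Ω):
  Node 1: (V_1 - 12)/150 + (V_1 - 0)/2400 + (V_1 - V_3)/180 = 0
  Node 3: (V_3 - 12)/82 + (V_3 - 0)/300 + (V_3 - V_1)/180 = 0
Collecting terms (coefficients in siemens):
  0.01264·V_1 - 0.005556·V_3 = 0.08
  0.02108·V_3 - 0.005556·V_1 = 0.1463
Determinant D = (0.01264)(0.02108) - (-0.005556)(-0.005556) = 0.0002356
V_1 = [(0.08)(0.02108) - (-0.005556)(0.1463)]/D = 10.61 V
V_3 = [(0.01264)(0.1463) - (0.08)(-0.005556)]/D = 9.736 V
V_th = V_1 - V_3 = 10.61 - 9.736 = 0.873 V
Step 2 — R_th: zero the source — replace V1 by a short circuit (node 2 merges into node 0) — and find the resistance seen between A (node 1) and B (node 3).
Reduce the network between node 1 (A) and node 3 (B) by series/parallel combination:
  Rp1 = R1 ‖ R2 (parallel, both between nodes 0 and 1) = 1/(1/150 + 1/2400) = 141.2 Ω
  Rp2 = R3 ‖ R4 (parallel, both between nodes 0 and 3) = 1/(1/82 + 1/300) = 64.4 Ω
  Rs1 = Rp1 + Rp2 (series, joined only at node 0) = 141.2 + 64.4 = 205.6 Ω
  Rp3 = R5 ‖ Rs1 (parallel, both between nodes 1 and 3) = 1/(1/180 + 1/205.6) = 95.97 Ω
R_th = 95.97 Ω
I_n = V_th/R_th = 0.873/95.97 = 0.009097 A, and R_n = R_th = 95.97 Ω

Final answer: I_n = 0.009097 A, R_n = 95.97 Ω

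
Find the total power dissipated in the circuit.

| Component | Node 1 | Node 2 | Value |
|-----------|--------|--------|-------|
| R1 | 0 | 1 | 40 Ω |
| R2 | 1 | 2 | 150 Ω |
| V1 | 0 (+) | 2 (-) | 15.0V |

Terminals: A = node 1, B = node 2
Nodal analysis, taking node 2 as the 0 V reference.
Source V1 fixes V_0 = 15 V.
KCL at each unknown node (sum of currents leaving = 0; resistances in Ω):
  Node 1: (V_1 - 15)/40 + (V_1 - 0)/150 = 0
Collecting terms: 0.03167 × V_1 = 0.375  =>  V_1 = 11.84 V
Power in each resistor, P = (ΔV)²/R:
  P_R1 = (15 - 11.84)²/40 = 0.2493 W
  P_R2 = (11.84 - 0)²/150 = 0.9349 W
P_total = P_R1 + P_R2 = 1.184 W

Final answer: 1.184 W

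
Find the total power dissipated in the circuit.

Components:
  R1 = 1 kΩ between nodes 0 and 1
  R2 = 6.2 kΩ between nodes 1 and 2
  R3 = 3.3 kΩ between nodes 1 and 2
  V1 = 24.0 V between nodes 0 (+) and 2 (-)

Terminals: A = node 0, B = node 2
Nodal analysis, taking node 2 as the 0 V reference.
Source V1 fixes V_0 = 24 V.
KCL at each unknown node (sum of currents leaving = 0; resistances in Ω):
  Node 1: (V_1 - 24)/1000 + (V_1 - 0)/6200 + (V_1 - 0)/3300 = 0
Collecting terms: 0.001464 × V_1 = 0.024  =>  V_1 = 16.39 V
Power in each resistor, P = (ΔV)²/R:
  P_R1 = (24 - 16.39)²/1000 = 0.05791 W
  P_R2 = (16.39 - 0)²/6200 = 0.04333 W
  P_R3 = (16.39 - 0)²/3300 = 0.0814 W
P_total = P_R1 + P_R2 + P_R3 = 0.1826 W

Final answer: 0.1826 W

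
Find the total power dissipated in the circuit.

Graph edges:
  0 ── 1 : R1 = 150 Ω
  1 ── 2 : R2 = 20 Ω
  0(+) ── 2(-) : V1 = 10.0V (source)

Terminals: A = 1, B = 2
Nodal analysis, taking node 2 as the 0 V reference.
Source V1 fixes V_0 = 10 V.
KCL at each unknown node (sum of currents leaving = 0; resistances in Ω):
  Node 1: (V_1 - 10)/150 + (V_1 - 0)/20 = 0
Collecting terms: 0.05667 × V_1 = 0.06667  =>  V_1 = 1.176 V
Power in each resistor, P = (ΔV)²/R:
  P_R1 = (10 - 1.176)²/150 = 0.519 W
  P_R2 = (1.176 - 0)²/20 = 0.0692 W
P_total = P_R1 + P_R2 = 0.5882 W

Final answer: 0.5882 W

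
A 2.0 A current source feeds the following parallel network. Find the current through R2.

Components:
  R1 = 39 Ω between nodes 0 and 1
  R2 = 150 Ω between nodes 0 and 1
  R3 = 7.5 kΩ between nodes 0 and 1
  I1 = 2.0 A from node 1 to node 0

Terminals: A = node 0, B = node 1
All resistors sit directly between nodes 0 and 1, so they are in parallel and share one voltage V; the full source current 2 A splits among them.
1/R_par = 1/39 + 1/150 + 1/7500 = 0.03244 S  =>  R_par = 30.83 Ω
V = I × R_par = 2 × 30.83 = 61.65 V
I_R2 = V/R2 = 61.65/150 = 0.411 A

Final answer: 0.411 A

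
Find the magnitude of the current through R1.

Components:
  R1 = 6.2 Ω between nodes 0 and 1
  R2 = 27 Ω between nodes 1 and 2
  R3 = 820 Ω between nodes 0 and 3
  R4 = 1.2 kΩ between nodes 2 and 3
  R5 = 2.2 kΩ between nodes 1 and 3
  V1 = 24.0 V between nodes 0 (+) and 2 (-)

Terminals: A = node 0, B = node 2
Nodal analysis, taking node 2 as the 0 V reference.
Source V1 fixes V_0 = 24 V.
KCL at each unknown node (sum of currents leaving = 0; resistances in Ω):
  Node 1: (V_1 - 24)/6.2 + (V_1 - 0)/27 + (V_1 - V_3)/2200 = 0
  Node 3: (V_3 - 24)/820 + (V_3 - 0)/1200 + (V_3 - V_1)/2200 = 0
Collecting terms (coefficients in siemens):
  0.1988·V_1 - 0.0004545·V_3 = 3.871
  0.002507·V_3 - 0.0004545·V_1 = 0.02927
Determinant D = (0.1988)(0.002507) - (-0.0004545)(-0.0004545) = 0.0004982
V_1 = [(3.871)(0.002507) - (-0.0004545)(0.02927)]/D = 19.51 V
V_3 = [(0.1988)(0.02927) - (3.871)(-0.0004545)]/D = 15.21 V
I_R1 = (V_0 - V_1)/R1 = (24 - 19.51)/6.2 = 0.7245 A
|I_R1| = 0.7245 A

Final answer: |I_R1| = 0.7245 A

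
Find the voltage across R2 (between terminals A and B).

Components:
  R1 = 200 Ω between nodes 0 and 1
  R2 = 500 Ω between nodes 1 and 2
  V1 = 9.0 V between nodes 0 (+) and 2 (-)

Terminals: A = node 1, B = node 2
R1 and R2 are in series across V1 (node 0 → node 1 → node 2), and the output A–B is taken across R2, so this is a voltage divider.
Series current: I = V1/(R1 + R2) = 9/(200 + 500) = 9/700 = 0.01286 A
V_R2 = I × R2 = V1 × R2/(R1 + R2) = 9 × 500/700 = 6.429 V

Final answer: 6.429 V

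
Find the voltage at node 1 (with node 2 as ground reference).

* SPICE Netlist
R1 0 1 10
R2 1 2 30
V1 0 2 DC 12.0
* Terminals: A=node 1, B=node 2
Nodal analysis, taking node 2 as the 0 V reference.
Source V1 fixes V_0 = 12 V.
KCL at each unknown node (sum of currents leaving = 0; resistances in Ω):
  Node 1: (V_1 - 12)/10 + (V_1 - 0)/30 = 0
Collecting terms: 0.1333 × V_1 = 1.2  =>  V_1 = 9 V
The requested potential is V_1 = 9 V.

Final answer: V_1 = 9 V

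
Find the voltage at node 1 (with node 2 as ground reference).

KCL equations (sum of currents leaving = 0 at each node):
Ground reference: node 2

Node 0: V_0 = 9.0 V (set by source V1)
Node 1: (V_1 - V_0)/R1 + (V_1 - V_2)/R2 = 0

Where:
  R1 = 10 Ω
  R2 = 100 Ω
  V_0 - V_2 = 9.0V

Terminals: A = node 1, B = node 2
Nodal analysis, taking node 2 as the 0 V reference.
Source V1 fixes V_0 = 9 V.
KCL at each unknown node (sum of currents leaving = 0; resistances in Ω):
  Node 1: (V_1 - 9)/10 + (V_1 - 0)/100 = 0
Collecting terms: 0.11 × V_1 = 0.9  =>  V_1 = 8.182 V
The requested potential is V_1 = 8.182 V.

Final answer: V_1 = 8.182 V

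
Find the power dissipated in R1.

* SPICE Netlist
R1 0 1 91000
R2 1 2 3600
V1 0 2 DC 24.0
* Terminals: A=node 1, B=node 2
Nodal analysis, taking node 2 as the 0 V reference.
Source V1 fixes V_0 = 24 V.
KCL at each unknown node (sum of currents leaving = 0; resistances in Ω):
  Node 1: (V_1 - 24)/91000 + (V_1 - 0)/3600 = 0
Collecting terms: 0.0002888 × V_1 = 0.0002637  =>  V_1 = 0.9133 V
I_R1 = (V_0 - V_1)/R1 = (24 - 0.9133)/91000 = 0.0002537 A
P_R1 = I_R1² × R1 = (0.0002537)² × 91000 = 0.005857 W

Final answer: 0.005857 W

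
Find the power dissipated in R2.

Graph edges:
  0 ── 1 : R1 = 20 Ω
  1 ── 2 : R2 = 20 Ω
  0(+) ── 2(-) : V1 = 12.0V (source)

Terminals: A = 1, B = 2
Nodal analysis, taking node 2 as the 0 V reference.
Source V1 fixes V_0 = 12 V.
KCL at each unknown node (sum of currents leaving = 0; resistances in Ω):
  Node 1: (V_1 - 12)/20 + (V_1 - 0)/20 = 0
Collecting terms: 0.1 × V_1 = 0.6  =>  V_1 = 6 V
I_R2 = (V_1 - V_2)/R2 = (6 - 0)/20 = 0.3 A
P_R2 = I_R2² × R2 = (0.3)² × 20 = 1.8 W

Final answer: 1.8 W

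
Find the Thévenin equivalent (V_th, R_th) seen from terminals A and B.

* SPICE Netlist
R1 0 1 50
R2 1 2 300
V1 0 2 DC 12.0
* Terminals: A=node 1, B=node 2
Step 1 — V_th is the open-circuit voltage V_A - V_B (nothing connected across the terminals).
Nodal analysis, taking node 2 as the 0 V reference.
Source V1 fixes V_0 = 12 V.
KCL at each unknown node (sum of currents leaving = 0; resistances in Ω):
  Node 1: (V_1 - 12)/50 + (V_1 - 0)/300 = 0
Collecting terms: 0.02333 × V_1 = 0.24  =>  V_1 = 10.29 V
V_th = V_1 - V_2 = 10.29 - 0 = 10.29 V
Step 2 — R_th: zero the source — replace V1 by a short circuit (node 2 merges into node 0) — and find the resistance seen between A (node 1) and B (node 0).
Reduce the network between node 1 (A) and node 0 (B) by series/parallel combination:
  Rp1 = R1 ‖ R2 (parallel, both between nodes 0 and 1) = 1/(1/50 + 1/300) = 42.86 Ω
R_th = 42.86 Ω

Final answer: V_th = 10.29 V, R_th = 42.86 Ω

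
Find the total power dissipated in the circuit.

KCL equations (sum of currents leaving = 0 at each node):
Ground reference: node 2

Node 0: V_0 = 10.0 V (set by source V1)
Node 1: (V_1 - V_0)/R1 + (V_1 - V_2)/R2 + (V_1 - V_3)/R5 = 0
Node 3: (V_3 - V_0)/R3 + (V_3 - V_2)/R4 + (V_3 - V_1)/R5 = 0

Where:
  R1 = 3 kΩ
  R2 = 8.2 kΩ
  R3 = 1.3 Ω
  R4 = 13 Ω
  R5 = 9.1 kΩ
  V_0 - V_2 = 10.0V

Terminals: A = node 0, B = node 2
Nodal analysis, taking node 2 as the 0 V reference.
Source V1 fixes V_0 = 10 V.
KCL at each unknown node (sum of currents leaving = 0; resistances in Ω):
  Node 1: (V_1 - 10)/3000 + (V_1 - 0)/8200 + (V_1 - V_3)/9100 = 0
  Node 3: (V_3 - 10)/1.3 + (V_3 - 0)/13 + (V_3 - V_1)/9100 = 0
Collecting terms (coefficients in siemens):
  0.0005652·V_1 - 0.0001099·V_3 = 0.003333
  0.8463·V_3 - 0.0001099·V_1 = 7.692
Determinant D = (0.0005652)(0.8463) - (-0.0001099)(-0.0001099) = 0.0004783
V_1 = [(0.003333)(0.8463) - (-0.0001099)(7.692)]/D = 7.665 V
V_3 = [(0.0005652)(7.692) - (0.003333)(-0.0001099)]/D = 9.091 V
Power in each resistor, P = (ΔV)²/R:
  P_R1 = (10 - 7.665)²/3000 = 0.001817 W
  P_R2 = (7.665 - 0)²/8200 = 0.007166 W
  P_R3 = (10 - 9.091)²/1.3 = 0.636 W
  P_R4 = (0 - 9.091)²/13 = 6.357 W
  P_R5 = (7.665 - 9.091)²/9100 = 0.0002232 W
P_total = P_R1 + P_R2 + P_R3 + P_R4 + P_R5 = 7.002 W

Final answer: 7.002 W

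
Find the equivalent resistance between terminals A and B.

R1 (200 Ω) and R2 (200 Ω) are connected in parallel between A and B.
Reduce the network between node 0 (A) and node 1 (B) by series/parallel combination:
  Rp1 = R1 ‖ R2 (parallel, both between nodes 0 and 1) = 1/(1/200 + 1/200) = 100 Ω
R_eq = 100 Ω

Final answer: 100 Ω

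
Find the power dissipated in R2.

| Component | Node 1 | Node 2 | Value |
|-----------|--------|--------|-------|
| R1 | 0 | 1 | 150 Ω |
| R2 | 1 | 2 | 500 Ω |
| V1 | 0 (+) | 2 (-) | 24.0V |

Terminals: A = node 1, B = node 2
Nodal analysis, taking node 2 as the 0 V reference.
Source V1 fixes V_0 = 24 V.
KCL at each unknown node (sum of currents leaving = 0; resistances in Ω):
  Node 1: (V_1 - 24)/150 + (V_1 - 0)/500 = 0
Collecting terms: 0.008667 × V_1 = 0.16  =>  V_1 = 18.46 V
I_R2 = (V_1 - V_2)/R2 = (18.46 - 0)/500 = 0.03692 A
P_R2 = I_R2² × R2 = (0.03692)² × 500 = 0.6817 W

Final answer: 0.6817 W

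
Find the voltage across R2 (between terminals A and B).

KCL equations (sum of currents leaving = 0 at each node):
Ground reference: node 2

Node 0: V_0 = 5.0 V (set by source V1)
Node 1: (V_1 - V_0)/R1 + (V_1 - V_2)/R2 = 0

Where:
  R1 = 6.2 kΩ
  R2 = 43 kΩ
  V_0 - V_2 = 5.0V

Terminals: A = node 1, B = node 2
R1 and R2 are in series across V1 (node 0 → node 1 → node 2), and the output A–B is taken across R2, so this is a voltage divider.
Series current: I = V1/(R1 + R2) = 5/(6200 + 43000) = 5/49200 = 0.0001016 A
V_R2 = I × R2 = V1 × R2/(R1 + R2) = 5 × 43000/49200 = 4.37 V

Final answer: 4.37 V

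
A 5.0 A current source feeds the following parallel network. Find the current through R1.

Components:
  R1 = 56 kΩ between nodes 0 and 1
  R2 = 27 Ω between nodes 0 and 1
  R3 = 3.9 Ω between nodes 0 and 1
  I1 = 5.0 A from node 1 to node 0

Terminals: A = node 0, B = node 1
All resistors sit directly between nodes 0 and 1, so they are in parallel and share one voltage V; the full source current 5 A splits among them.
1/R_par = 1/56000 + 1/27 + 1/3.9 = 0.2935 S  =>  R_par = 3.408 Ω
V = I × R_par = 5 × 3.408 = 17.04 V
I_R1 = V/R1 = 17.04/56000 = 0.0003042 A

Final answer: 0.0003042 A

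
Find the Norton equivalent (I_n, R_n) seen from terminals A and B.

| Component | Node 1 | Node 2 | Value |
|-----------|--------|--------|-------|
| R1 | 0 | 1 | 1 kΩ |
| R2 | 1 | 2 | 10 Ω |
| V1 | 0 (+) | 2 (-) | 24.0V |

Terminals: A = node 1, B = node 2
Find the Thévenin equivalent first; then I_n = V_th/R_th and R_n = R_th.
Step 1 — V_th is the open-circuit voltage V_A - V_B (nothing connected across the terminals).
Nodal analysis, taking node 2 as the 0 V reference.
Source V1 fixes V_0 = 24 V.
KCL at each unknown node (sum of currents leaving = 0; resistances in Ω):
  Node 1: (V_1 - 24)/1000 + (V_1 - 0)/10 = 0
Collecting terms: 0.101 × V_1 = 0.024  =>  V_1 = 0.2376 V
V_th = V_1 - V_2 = 0.2376 - 0 = 0.2376 V
Step 2 — R_th: zero the source — replace V1 by a short circuit (node 2 merges into node 0) — and find the resistance seen between A (node 1) and B (node 0).
Reduce the network between node 1 (A) and node 0 (B) by series/parallel combination:
  Rp1 = R1 ‖ R2 (parallel, both between nodes 0 and 1) = 1/(1/1000 + 1/10) = 9.901 Ω
R_th = 9.901 Ω
I_n = V_th/R_th = 0.2376/9.901 = 0.024 A, and R_n = R_th = 9.901 Ω

Final answer: I_n = 0.024 A, R_n = 9.901 Ω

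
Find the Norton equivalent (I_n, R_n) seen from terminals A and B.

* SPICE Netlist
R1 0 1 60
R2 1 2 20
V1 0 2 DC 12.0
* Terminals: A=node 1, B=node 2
Find the Thévenin equivalent first; then I_n = V_th/R_th and R_n = R_th.
Step 1 — V_th is the open-circuit voltage V_A - V_B (nothing connected across the terminals).
Nodal analysis, taking node 2 as the 0 V reference.
Source V1 fixes V_0 = 12 V.
KCL at each unknown node (sum of currents leaving = 0; resistances in Ω):
  Node 1: (V_1 - 12)/60 + (V_1 - 0)/20 = 0
Collecting terms: 0.06667 × V_1 = 0.2  =>  V_1 = 3 V
V_th = V_1 - V_2 = 3 - 0 = 3 V
Step 2 — R_th: zero the source — replace V1 by a short circuit (node 2 merges into node 0) — and find the resistance seen between A (node 1) and B (node 0).
Reduce the network between node 1 (A) and node 0 (B) by series/parallel combination:
  Rp1 = R1 ‖ R2 (parallel, both between nodes 0 and 1) = 1/(1/60 + 1/20) = 15 Ω
R_th = 15 Ω
I_n = V_th/R_th = 3/15 = 0.2 A, and R_n = R_th = 15 Ω

Final answer: I_n = 0.2 A, R_n = 15 Ω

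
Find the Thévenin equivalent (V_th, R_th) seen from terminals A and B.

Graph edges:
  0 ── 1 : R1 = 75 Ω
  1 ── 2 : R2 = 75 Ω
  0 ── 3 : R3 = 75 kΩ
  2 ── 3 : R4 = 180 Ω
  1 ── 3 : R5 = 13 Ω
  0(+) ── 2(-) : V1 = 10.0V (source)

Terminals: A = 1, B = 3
Step 1 — V_th is the open-circuit voltage V_A - V_B (nothing connected across the terminals).
Nodal analysis, taking node 2 as the 0 V reference.
Source V1 fixes V_0 = 10 V.
KCL at each unknown node (sum of currents leaving = 0; resistances in Ω):
  Node 1: (V_1 - 10)/75 + (V_1 - 0)/75 + (V_1 - V_3)/13 = 0
  Node 3: (V_3 - 10)/75000 + (V_3 - 0)/180 + (V_3 - V_1)/13 = 0
Collecting terms (coefficients in siemens):
  0.1036·V_1 - 0.07692·V_3 = 0.1333
  0.08249·V_3 - 0.07692·V_1 = 0.0001333
Determinant D = (0.1036)(0.08249) - (-0.07692)(-0.07692) = 0.002628
V_1 = [(0.1333)(0.08249) - (-0.07692)(0.0001333)]/D = 4.189 V
V_3 = [(0.1036)(0.0001333) - (0.1333)(-0.07692)]/D = 3.908 V
V_th = V_1 - V_3 = 4.189 - 3.908 = 0.2812 V
Step 2 — R_th: zero the source — replace V1 by a short circuit (node 2 merges into node 0) — and find the resistance seen between A (node 1) and B (node 3).
Reduce the network between node 1 (A) and node 3 (B) by series/parallel combination:
  Rp1 = R1 ‖ R2 (parallel, both between nodes 0 and 1) = 1/(1/75 + 1/75) = 37.5 Ω
  Rp2 = R3 ‖ R4 (parallel, both between nodes 0 and 3) = 1/(1/75000 + 1/180) = 179.6 Ω
  Rs1 = Rp1 + Rp2 (series, joined only at node 0) = 37.5 + 179.6 = 217.1 Ω
  Rp3 = R5 ‖ Rs1 (parallel, both between nodes 1 and 3) = 1/(1/13 + 1/217.1) = 12.27 Ω
R_th = 12.27 Ω

Final answer: V_th = 0.2812 V, R_th = 12.27 Ω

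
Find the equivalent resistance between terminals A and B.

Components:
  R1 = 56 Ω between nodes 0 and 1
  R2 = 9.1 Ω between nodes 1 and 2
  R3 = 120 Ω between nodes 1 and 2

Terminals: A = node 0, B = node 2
Reduce the network between node 0 (A) and node 2 (B) by series/parallel combination:
  Rp1 = R2 ‖ R3 (parallel, both between nodes 1 and 2) = 1/(1/9.1 + 1/120) = 8.459 Ω
  Rs1 = R1 + Rp1 (series, joined only at node 1) = 56 + 8.459 = 64.46 Ω
R_eq = 64.46 Ω

Final answer: 64.46 Ω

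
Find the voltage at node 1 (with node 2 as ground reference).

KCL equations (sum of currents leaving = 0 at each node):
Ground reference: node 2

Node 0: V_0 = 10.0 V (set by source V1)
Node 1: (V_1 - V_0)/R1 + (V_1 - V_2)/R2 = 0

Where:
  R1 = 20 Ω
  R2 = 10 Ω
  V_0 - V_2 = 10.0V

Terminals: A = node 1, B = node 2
Nodal analysis, taking node 2 as the 0 V reference.
Source V1 fixes V_0 = 10 V.
KCL at each unknown node (sum of currents leaving = 0; resistances in Ω):
  Node 1: (V_1 - 10)/20 + (V_1 - 0)/10 = 0
Collecting terms: 0.15 × V_1 = 0.5  =>  V_1 = 3.333 V
The requested potential is V_1 = 3.333 V.

Final answer: V_1 = 3.333 V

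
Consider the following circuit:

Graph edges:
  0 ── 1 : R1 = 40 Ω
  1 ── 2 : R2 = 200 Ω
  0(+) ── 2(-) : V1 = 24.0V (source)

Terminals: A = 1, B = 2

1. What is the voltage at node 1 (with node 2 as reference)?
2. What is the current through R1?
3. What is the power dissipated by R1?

Nodal analysis, taking node 2 as the 0 V reference.
Source V1 fixes V_0 = 24 V.
KCL at each unknown node (sum of currents leaving = 0; resistances in Ω):
  Node 1: (V_1 - 24)/40 + (V_1 - 0)/200 = 0
Collecting terms: 0.03 × V_1 = 0.6  =>  V_1 = 20 V
Part 1:
  Read off the nodal solution: V_1 = 20 V
Part 2:
  I_R1 = (V_0 - V_1)/R1 = (24 - 20)/40 = 0.1 A
  Magnitude: I_R1 = 0.1 A
Part 3:
  I_R1 = (V_0 - V_1)/R1 = (24 - 20)/40 = 0.1 A
  P_R1 = I_R1² × R1 = (0.1)² × 40 = 0.4 W

Final answers:
1. V_1 = 20 V
2. I_R1 = 0.1 A
3. P_R1 = 0.4 W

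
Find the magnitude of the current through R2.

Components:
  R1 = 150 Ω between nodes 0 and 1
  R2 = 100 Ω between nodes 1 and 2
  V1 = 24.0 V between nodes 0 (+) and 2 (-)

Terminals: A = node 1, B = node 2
Nodal analysis, taking node 2 as the 0 V reference.
Source V1 fixes V_0 = 24 V.
KCL at each unknown node (sum of currents leaving = 0; resistances in Ω):
  Node 1: (V_1 - 24)/150 + (V_1 - 0)/100 = 0
Collecting terms: 0.01667 × V_1 = 0.16  =>  V_1 = 9.6 V
I_R2 = (V_1 - V_2)/R2 = (9.6 - 0)/100 = 0.096 A
|I_R2| = 0.096 A

Final answer: |I_R2| = 0.096 A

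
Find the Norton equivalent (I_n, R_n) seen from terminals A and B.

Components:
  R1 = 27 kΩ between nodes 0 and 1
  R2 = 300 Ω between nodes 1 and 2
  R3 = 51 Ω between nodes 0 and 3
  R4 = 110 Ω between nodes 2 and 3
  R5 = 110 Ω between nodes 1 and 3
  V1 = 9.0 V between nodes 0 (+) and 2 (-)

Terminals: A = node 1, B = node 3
Find the Thévenin equivalent first; then I_n = V_th/R_th and R_n = R_th.
Step 1 — V_th is the open-circuit voltage V_A - V_B (nothing connected across the terminals).
Nodal analysis, taking node 2 as the 0 V reference.
Source V1 fixes V_0 = 9 V.
KCL at each unknown node (sum of currents leaving = 0; resistances in Ω):
  Node 1: (V_1 - 9)/27000 + (V_1 - 0)/300 + (V_1 - V_3)/110 = 0
  Node 3: (V_3 - 9)/51 + (V_3 - 0)/110 + (V_3 - V_1)/110 = 0
Collecting terms (coefficients in siemens):
  0.01246·V_1 - 0.009091·V_3 = 0.0003333
  0.03779·V_3 - 0.009091·V_1 = 0.1765
Determinant D = (0.01246)(0.03779) - (-0.009091)(-0.009091) = 0.0003883
V_1 = [(0.0003333)(0.03779) - (-0.009091)(0.1765)]/D = 4.164 V
V_3 = [(0.01246)(0.1765) - (0.0003333)(-0.009091)]/D = 5.672 V
V_th = V_1 - V_3 = 4.164 - 5.672 = -1.507 V
Step 2 — R_th: zero the source — replace V1 by a short circuit (node 2 merges into node 0) — and find the resistance seen between A (node 1) and B (node 3).
Reduce the network between node 1 (A) and node 3 (B) by series/parallel combination:
  Rp1 = R1 ‖ R2 (parallel, both between nodes 0 and 1) = 1/(1/27000 + 1/300) = 296.7 Ω
  Rp2 = R3 ‖ R4 (parallel, both between nodes 0 and 3) = 1/(1/51 + 1/110) = 34.84 Ω
  Rs1 = Rp1 + Rp2 (series, joined only at node 0) = 296.7 + 34.84 = 331.5 Ω
  Rp3 = R5 ‖ Rs1 (parallel, both between nodes 1 and 3) = 1/(1/110 + 1/331.5) = 82.6 Ω
R_th = 82.6 Ω
I_n = V_th/R_th = -1.507/82.6 = -0.01825 A, and R_n = R_th = 82.6 Ω

Final answer: I_n = -0.01825 A, R_n = 82.6 Ω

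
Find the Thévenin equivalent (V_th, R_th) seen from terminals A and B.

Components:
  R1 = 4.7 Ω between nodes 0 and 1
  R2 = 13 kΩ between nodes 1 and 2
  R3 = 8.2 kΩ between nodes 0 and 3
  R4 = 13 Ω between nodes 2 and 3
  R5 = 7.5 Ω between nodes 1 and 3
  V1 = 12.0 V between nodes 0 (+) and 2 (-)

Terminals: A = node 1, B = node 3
Step 1 — V_th is the open-circuit voltage V_A - V_B (nothing connected across the terminals).
Nodal analysis, taking node 2 as the 0 V reference.
Source V1 fixes V_0 = 12 V.
KCL at each unknown node (sum of currents leaving = 0; resistances in Ω):
  Node 1: (V_1 - 12)/4.7 + (V_1 - 0)/13000 + (V_1 - V_3)/7.5 = 0
  Node 3: (V_3 - 12)/8200 + (V_3 - 0)/13 + (V_3 - V_1)/7.5 = 0
Collecting terms (coefficients in siemens):
  0.3462·V_1 - 0.1333·V_3 = 2.553
  0.2104·V_3 - 0.1333·V_1 = 0.001463
Determinant D = (0.3462)(0.2104) - (-0.1333)(-0.1333) = 0.05505
V_1 = [(2.553)(0.2104) - (-0.1333)(0.001463)]/D = 9.761 V
V_3 = [(0.3462)(0.001463) - (2.553)(-0.1333)]/D = 6.193 V
V_th = V_1 - V_3 = 9.761 - 6.193 = 3.568 V
Step 2 — R_th: zero the source — replace V1 by a short circuit (node 2 merges into node 0) — and find the resistance seen between A (node 1) and B (node 3).
Reduce the network between node 1 (A) and node 3 (B) by series/parallel combination:
  Rp1 = R1 ‖ R2 (parallel, both between nodes 0 and 1) = 1/(1/4.7 + 1/13000) = 4.698 Ω
  Rp2 = R3 ‖ R4 (parallel, both between nodes 0 and 3) = 1/(1/8200 + 1/13) = 12.98 Ω
  Rs1 = Rp1 + Rp2 (series, joined only at node 0) = 4.698 + 12.98 = 17.68 Ω
  Rp3 = R5 ‖ Rs1 (parallel, both between nodes 1 and 3) = 1/(1/7.5 + 1/17.68) = 5.266 Ω
R_th = 5.266 Ω

Final answer: V_th = 3.568 V, R_th = 5.266 Ω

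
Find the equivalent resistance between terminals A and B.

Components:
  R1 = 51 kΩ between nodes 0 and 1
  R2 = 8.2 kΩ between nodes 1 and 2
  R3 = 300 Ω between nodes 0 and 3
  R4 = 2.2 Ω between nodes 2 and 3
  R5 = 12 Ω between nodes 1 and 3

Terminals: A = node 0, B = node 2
The network is not a plain series/parallel combination. Inject a 1 A test current into terminal A (node 0) and return it from terminal B (node 2); then R_eq = V_A / (1 A).
Nodal analysis, taking node 2 as the 0 V reference.
Current source I_test pushes 1 A into node 0 and draws it out of node 2.
KCL at each unknown node (sum of currents leaving = 0; resistances in Ω):
  Node 0: (V_0 - V_1)/51000 + (V_0 - V_3)/300 - 1 = 0
  Node 1: (V_1 - V_0)/51000 + (V_1 - 0)/8200 + (V_1 - V_3)/12 = 0
  Node 3: (V_3 - V_0)/300 + (V_3 - V_1)/12 + (V_3 - 0)/2.2 = 0
Collecting terms (coefficients in siemens):
  0.003353·V_0 - 0.00001961·V_1 - 0.003333·V_3 = 1
  0.08347·V_1 - 0.00001961·V_0 - 0.08333·V_3 = 0
  0.5412·V_3 - 0.003333·V_0 - 0.08333·V_1 = 0
Solving these 3 simultaneous equations (Gaussian elimination) gives:
  V_0 = 300.4 V, V_1 = 2.266 V, V_3 = 2.199 V
R_eq = V_0 / 1 A = 300.4 Ω

Final answer: 300.4 Ω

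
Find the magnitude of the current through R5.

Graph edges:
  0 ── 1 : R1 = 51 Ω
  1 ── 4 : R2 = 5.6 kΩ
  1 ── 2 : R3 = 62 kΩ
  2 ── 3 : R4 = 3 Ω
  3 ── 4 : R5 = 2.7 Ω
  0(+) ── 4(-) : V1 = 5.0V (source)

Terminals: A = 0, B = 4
Nodal analysis, taking node 4 as the 0 V reference.
Source V1 fixes V_0 = 5 V.
KCL at each unknown node (sum of currents leaving = 0; resistances in Ω):
  Node 1: (V_1 - 5)/51 + (V_1 - 0)/5600 + (V_1 - V_2)/62000 = 0
  Node 2: (V_2 - V_1)/62000 + (V_2 - V_3)/3 = 0
  Node 3: (V_3 - V_2)/3 + (V_3 - 0)/2.7 = 0
Collecting terms (coefficients in siemens):
  0.0198·V_1 - 0.00001613·V_2 = 0.09804
  0.3333·V_2 - 0.00001613·V_1 - 0.3333·V_3 = 0
  0.7037·V_3 - 0.3333·V_2 = 0
Solving these 3 simultaneous equations (Gaussian elimination) gives:
  V_1 = 4.951 V, V_2 = 0.0004551 V, V_3 = 0.0002156 V
I_R5 = (V_3 - V_4)/R5 = (0.0002156 - 0)/2.7 = 0.00007984 A
|I_R5| = 0.00007984 A

Final answer: |I_R5| = 7.984e-05 A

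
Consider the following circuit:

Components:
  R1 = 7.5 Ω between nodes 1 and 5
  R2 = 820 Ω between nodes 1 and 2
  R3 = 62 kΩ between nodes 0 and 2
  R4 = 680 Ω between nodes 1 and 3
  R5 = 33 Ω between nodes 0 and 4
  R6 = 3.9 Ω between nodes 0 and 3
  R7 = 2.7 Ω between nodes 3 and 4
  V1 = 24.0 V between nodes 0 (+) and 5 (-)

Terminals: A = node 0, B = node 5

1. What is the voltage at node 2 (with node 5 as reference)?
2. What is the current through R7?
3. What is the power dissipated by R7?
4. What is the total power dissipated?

Nodal analysis, taking node 5 as the 0 V reference.
Source V1 fixes V_0 = 24 V.
KCL at each unknown node (sum of currents leaving = 0; resistances in Ω):
  Node 1: (V_1 - 0)/7.5 + (V_1 - V_2)/820 + (V_1 - V_3)/680 = 0
  Node 2: (V_2 - V_1)/820 + (V_2 - 24)/62000 = 0
  Node 3: (V_3 - V_1)/680 + (V_3 - 24)/3.9 + (V_3 - V_4)/2.7 = 0
  Node 4: (V_4 - 24)/33 + (V_4 - V_3)/2.7 = 0
Collecting terms (coefficients in siemens):
  0.136·V_1 - 0.00122·V_2 - 0.001471·V_3 = 0
  0.001236·V_2 - 0.00122·V_1 = 0.0003871
  0.6283·V_3 - 0.001471·V_1 - 0.3704·V_4 = 6.154
  0.4007·V_4 - 0.3704·V_3 = 0.7273
Solving these 4 simultaneous equations (Gaussian elimination) gives:
  V_1 = 0.2633 V, V_2 = 0.5731 V, V_3 = 23.88 V, V_4 = 23.89 V
Part 1:
  Read off the nodal solution: V_2 = 0.5731 V
Part 2:
  I_R7 = (V_3 - V_4)/R7 = (23.88 - 23.89)/2.7 = -0.00342 A
  Magnitude: I_R7 = 0.00342 A
Part 3:
  I_R7 = (V_3 - V_4)/R7 = (23.88 - 23.89)/2.7 = -0.00342 A
  P_R7 = I_R7² × R7 = (-0.00342)² × 2.7 = 0.00003158 W
Part 4:
  Power in each resistor, P = (ΔV)²/R:
    P_R1 = (0.2633 - 0)²/7.5 = 0.009243 W
    P_R2 = (0.2633 - 0.5731)²/820 = 0.0001171 W
    P_R3 = (24 - 0.5731)²/62000 = 0.008852 W
    P_R4 = (0.2633 - 23.88)²/680 = 0.8201 W
    P_R5 = (24 - 23.89)²/33 = 0.000386 W
    P_R6 = (24 - 23.88)²/3.9 = 0.003823 W
    P_R7 = (23.88 - 23.89)²/2.7 = 0.00003158 W
  P_total = P_R1 + P_R2 + P_R3 + P_R4 + P_R5 + P_R6 + P_R7 = 0.8425 W

Final answers:
1. V_2 = 0.5731 V
2. I_R7 = 0.00342 A
3. P_R7 = 3.158e-05 W
4. P_total = 0.8425 W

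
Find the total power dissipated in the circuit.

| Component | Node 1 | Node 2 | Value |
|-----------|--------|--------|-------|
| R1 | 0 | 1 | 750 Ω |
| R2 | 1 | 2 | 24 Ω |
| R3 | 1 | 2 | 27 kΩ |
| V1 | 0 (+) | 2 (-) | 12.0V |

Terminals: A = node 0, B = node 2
Nodal analysis, taking node 2 as the 0 V reference.
Source V1 fixes V_0 = 12 V.
KCL at each unknown node (sum of currents leaving = 0; resistances in Ω):
  Node 1: (V_1 - 12)/750 + (V_1 - 0)/24 + (V_1 - 0)/27000 = 0
Collecting terms: 0.04304 × V_1 = 0.016  =>  V_1 = 0.3718 V
Power in each resistor, P = (ΔV)²/R:
  P_R1 = (12 - 0.3718)²/750 = 0.1803 W
  P_R2 = (0.3718 - 0)²/24 = 0.005759 W
  P_R3 = (0.3718 - 0)²/27000 = 0.000005119 W
P_total = P_R1 + P_R2 + P_R3 = 0.1861 W

Final answer: 0.1861 W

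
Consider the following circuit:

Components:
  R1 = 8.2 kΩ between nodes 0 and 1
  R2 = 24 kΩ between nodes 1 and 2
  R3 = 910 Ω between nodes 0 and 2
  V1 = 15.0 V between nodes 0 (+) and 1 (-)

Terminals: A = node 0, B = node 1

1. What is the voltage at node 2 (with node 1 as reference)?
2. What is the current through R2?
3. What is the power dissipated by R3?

Nodal analysis, taking node 1 as the 0 V reference.
Source V1 fixes V_0 = 15 V.
KCL at each unknown node (sum of currents leaving = 0; resistances in Ω):
  Node 2: (V_2 - 0)/24000 + (V_2 - 15)/910 = 0
Collecting terms: 0.001141 × V_2 = 0.01648  =>  V_2 = 14.45 V
Part 1:
  Read off the nodal solution: V_2 = 14.45 V
Part 2:
  I_R2 = (V_1 - V_2)/R2 = (0 - 14.45)/24000 = -0.0006022 A
  Magnitude: I_R2 = 0.0006022 A
Part 3:
  I_R3 = (V_0 - V_2)/R3 = (15 - 14.45)/910 = 0.0006022 A
  P_R3 = I_R3² × R3 = (0.0006022)² × 910 = 0.00033 W

Final answers:
1. V_2 = 14.45 V
2. I_R2 = 0.0006022 A
3. P_R3 = 0.00033 W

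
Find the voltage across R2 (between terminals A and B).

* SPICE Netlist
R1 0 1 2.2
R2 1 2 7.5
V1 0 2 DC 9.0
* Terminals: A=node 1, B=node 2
R1 and R2 are in series across V1 (node 0 → node 1 → node 2), and the output A–B is taken across R2, so this is a voltage divider.
Series current: I = V1/(R1 + R2) = 9/(2.2 + 7.5) = 9/9.7 = 0.9278 A
V_R2 = I × R2 = V1 × R2/(R1 + R2) = 9 × 7.5/9.7 = 6.959 V

Final answer: 6.959 V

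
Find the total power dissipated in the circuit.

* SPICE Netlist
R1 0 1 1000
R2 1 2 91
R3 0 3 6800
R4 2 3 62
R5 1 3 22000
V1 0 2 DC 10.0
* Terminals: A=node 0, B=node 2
Nodal analysis, taking node 2 as the 0 V reference.
Source V1 fixes V_0 = 10 V.
KCL at each unknown node (sum of currents leaving = 0; resistances in Ω):
  Node 1: (V_1 - 10)/1000 + (V_1 - 0)/91 + (V_1 - V_3)/22000 = 0
  Node 3: (V_3 - 10)/6800 + (V_3 - 0)/62 + (V_3 - V_1)/22000 = 0
Collecting terms (coefficients in siemens):
  0.01203·V_1 - 0.00004545·V_3 = 0.01
  0.01632·V_3 - 0.00004545·V_1 = 0.001471
Determinant D = (0.01203)(0.01632) - (-0.00004545)(-0.00004545) = 0.0001964
V_1 = [(0.01)(0.01632) - (-0.00004545)(0.001471)]/D = 0.8313 V
V_3 = [(0.01203)(0.001471) - (0.01)(-0.00004545)]/D = 0.09242 V
Power in each resistor, P = (ΔV)²/R:
  P_R1 = (10 - 0.8313)²/1000 = 0.08407 W
  P_R2 = (0.8313 - 0)²/91 = 0.007594 W
  P_R3 = (10 - 0.09242)²/6800 = 0.01444 W
  P_R4 = (0 - 0.09242)²/62 = 0.0001378 W
  P_R5 = (0.8313 - 0.09242)²/22000 = 0.00002482 W
P_total = P_R1 + P_R2 + P_R3 + P_R4 + P_R5 = 0.1063 W

Final answer: 0.1063 W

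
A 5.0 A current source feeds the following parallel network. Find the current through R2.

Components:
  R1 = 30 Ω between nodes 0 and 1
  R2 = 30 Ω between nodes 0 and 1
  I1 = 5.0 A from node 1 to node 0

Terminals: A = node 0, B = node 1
All resistors sit directly between nodes 0 and 1, so they are in parallel and share one voltage V; the full source current 5 A splits among them.
1/R_par = 1/30 + 1/30 = 0.06667 S  =>  R_par = 15 Ω
V = I × R_par = 5 × 15 = 75 V
I_R2 = V/R2 = 75/30 = 2.5 A

Final answer: 2.5 A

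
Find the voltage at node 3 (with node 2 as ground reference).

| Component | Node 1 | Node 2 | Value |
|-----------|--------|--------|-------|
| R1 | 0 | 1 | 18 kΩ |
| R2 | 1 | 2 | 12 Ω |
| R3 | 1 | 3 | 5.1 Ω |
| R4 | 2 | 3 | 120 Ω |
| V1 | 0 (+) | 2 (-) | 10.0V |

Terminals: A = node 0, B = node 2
Nodal analysis, taking node 2 as the 0 V reference.
Source V1 fixes V_0 = 10 V.
KCL at each unknown node (sum of currents leaving = 0; resistances in Ω):
  Node 1: (V_1 - 10)/18000 + (V_1 - 0)/12 + (V_1 - V_3)/5.1 = 0
  Node 3: (V_3 - V_1)/5.1 + (V_3 - 0)/120 = 0
Collecting terms (coefficients in siemens):
  0.2795·V_1 - 0.1961·V_3 = 0.0005556
  0.2044·V_3 - 0.1961·V_1 = 0
Determinant D = (0.2795)(0.2044) - (-0.1961)(-0.1961) = 0.01868
V_1 = [(0.0005556)(0.2044) - (-0.1961)(0)]/D = 0.006079 V
V_3 = [(0.2795)(0) - (0.0005556)(-0.1961)]/D = 0.005832 V
The requested potential is V_3 = 0.005832 V.

Final answer: V_3 = 0.005832 V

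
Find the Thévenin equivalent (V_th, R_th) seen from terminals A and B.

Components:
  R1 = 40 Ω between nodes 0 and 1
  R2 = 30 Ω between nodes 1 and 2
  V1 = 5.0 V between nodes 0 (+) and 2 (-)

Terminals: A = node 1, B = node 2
Step 1 — V_th is the open-circuit voltage V_A - V_B (nothing connected across the terminals).
Nodal analysis, taking node 2 as the 0 V reference.
Source V1 fixes V_0 = 5 V.
KCL at each unknown node (sum of currents leaving = 0; resistances in Ω):
  Node 1: (V_1 - 5)/40 + (V_1 - 0)/30 = 0
Collecting terms: 0.05833 × V_1 = 0.125  =>  V_1 = 2.143 V
V_th = V_1 - V_2 = 2.143 - 0 = 2.143 V
Step 2 — R_th: zero the source — replace V1 by a short circuit (node 2 merges into node 0) — and find the resistance seen between A (node 1) and B (node 0).
Reduce the network between node 1 (A) and node 0 (B) by series/parallel combination:
  Rp1 = R1 ‖ R2 (parallel, both between nodes 0 and 1) = 1/(1/40 + 1/30) = 17.14 Ω
R_th = 17.14 Ω

Final answer: V_th = 2.143 V, R_th = 17.14 Ω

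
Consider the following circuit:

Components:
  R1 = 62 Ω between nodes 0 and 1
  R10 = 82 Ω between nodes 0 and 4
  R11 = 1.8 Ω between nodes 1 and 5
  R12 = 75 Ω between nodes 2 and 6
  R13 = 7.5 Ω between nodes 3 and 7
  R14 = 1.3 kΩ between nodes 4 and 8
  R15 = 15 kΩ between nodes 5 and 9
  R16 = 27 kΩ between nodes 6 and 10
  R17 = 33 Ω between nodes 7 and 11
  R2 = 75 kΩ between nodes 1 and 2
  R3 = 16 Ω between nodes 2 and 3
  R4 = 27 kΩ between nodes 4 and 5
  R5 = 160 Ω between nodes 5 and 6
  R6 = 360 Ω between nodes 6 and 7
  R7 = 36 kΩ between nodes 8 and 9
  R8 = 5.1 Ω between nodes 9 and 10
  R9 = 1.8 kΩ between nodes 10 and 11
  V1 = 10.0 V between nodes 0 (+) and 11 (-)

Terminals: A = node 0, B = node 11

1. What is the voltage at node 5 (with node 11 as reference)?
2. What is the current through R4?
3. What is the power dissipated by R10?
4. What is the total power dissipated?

Nodal analysis, taking node 11 as the 0 V reference.
Source V1 fixes V_0 = 10 V.
KCL at each unknown node (sum of currents leaving = 0; resistances in Ω):
  Node 1: (V_1 - 10)/62 + (V_1 - V_2)/75000 + (V_1 - V_5)/1.8 = 0
  Node 2: (V_2 - V_1)/75000 + (V_2 - V_3)/16 + (V_2 - V_6)/75 = 0
  Node 3: (V_3 - V_2)/16 + (V_3 - V_7)/7.5 = 0
  Node 4: (V_4 - V_5)/27000 + (V_4 - 10)/82 + (V_4 - V_8)/1300 = 0
  Node 5: (V_5 - V_4)/27000 + (V_5 - V_6)/160 + (V_5 - V_1)/1.8 + (V_5 - V_9)/15000 = 0
  Node 6: (V_6 - V_5)/160 + (V_6 - V_7)/360 + (V_6 - V_2)/75 + (V_6 - V_10)/27000 = 0
  Node 7: (V_7 - V_6)/360 + (V_7 - V_3)/7.5 + (V_7 - 0)/33 = 0
  Node 8: (V_8 - V_9)/36000 + (V_8 - V_4)/1300 = 0
  Node 9: (V_9 - V_8)/36000 + (V_9 - V_10)/5.1 + (V_9 - V_5)/15000 = 0
  Node 10: (V_10 - V_9)/5.1 + (V_10 - 0)/1800 + (V_10 - V_6)/27000 = 0
Collecting terms (coefficients in siemens):
  0.5717·V_1 - 0.00001333·V_2 - 0.5556·V_5 = 0.1613
  0.07585·V_2 - 0.00001333·V_1 - 0.0625·V_3 - 0.01333·V_6 = 0
  0.1958·V_3 - 0.0625·V_2 - 0.1333·V_7 = 0
  0.013·V_4 - 0.00003704·V_5 - 0.0007692·V_8 = 0.122
  0.5619·V_5 - 0.5556·V_1 - 0.00003704·V_4 - 0.00625·V_6 - 0.00006667·V_9 = 0
  0.0224·V_6 - 0.01333·V_2 - 0.00625·V_5 - 0.002778·V_7 - 0.00003704·V_10 = 0
  0.1664·V_7 - 0.1333·V_3 - 0.002778·V_6 = 0
  0.000797·V_8 - 0.0007692·V_4 - 0.00002778·V_9 = 0
  0.1962·V_9 - 0.00006667·V_5 - 0.00002778·V_8 - 0.1961·V_10 = 0
  0.1967·V_10 - 0.00003704·V_6 - 0.1961·V_9 = 0
Solving these 10 simultaneous equations (Gaussian elimination) gives:
  V_1 = 8.121 V, V_2 = 1.537 V, V_3 = 1.162 V, V_4 = 9.975 V
  V_5 = 8.066 V, V_6 = 3.29 V, V_7 = 0.9856 V, V_8 = 9.675 V
  V_9 = 1.354 V, V_10 = 1.351 V
Part 1:
  Read off the nodal solution: V_5 = 8.066 V
Part 2:
  I_R4 = (V_4 - V_5)/R4 = (9.975 - 8.066)/27000 = 0.00007071 A
  Magnitude: I_R4 = 0.00007071 A
Part 3:
  I_R10 = (V_0 - V_4)/R10 = (10 - 9.975)/82 = 0.0003018 A
  P_R10 = I_R10² × R10 = (0.0003018)² × 82 = 0.000007471 W
Part 4:
  Power in each resistor, P = (ΔV)²/R:
    P_R1 = (10 - 8.121)²/62 = 0.05697 W
    P_R2 = (8.121 - 1.537)²/75000 = 0.0005779 W
    P_R3 = (1.537 - 1.162)²/16 = 0.008809 W
    P_R4 = (9.975 - 8.066)²/27000 = 0.000135 W
    P_R5 = (8.066 - 3.29)²/160 = 0.1426 W
    P_R6 = (3.29 - 0.9856)²/360 = 0.01475 W
    P_R7 = (9.675 - 1.354)²/36000 = 0.001923 W
    P_R8 = (1.354 - 1.351)²/5.1 = 0.000002348 W
    P_R9 = (1.351 - 0)²/1800 = 0.001014 W
    P_R10 = (10 - 9.975)²/82 = 0.000007471 W
    P_R11 = (8.121 - 8.066)²/1.8 = 0.001645 W
    P_R12 = (1.537 - 3.29)²/75 = 0.04098 W
    P_R13 = (1.162 - 0.9856)²/7.5 = 0.004129 W
    P_R14 = (9.975 - 9.675)²/1300 = 0.00006945 W
    P_R15 = (8.066 - 1.354)²/15000 = 0.003003 W
    P_R16 = (3.29 - 1.351)²/27000 = 0.0001393 W
    P_R17 = (0.9856 - 0)²/33 = 0.02943 W
  P_total = P_R1 + P_R2 + P_R3 + P_R4 + P_R5 + P_R6 + P_R7 + P_R8 + P_R9 + P_R10 + P_R11 + P_R12 + P_R13 + P_R14 + P_R15 + P_R16 + P_R17 = 0.3062 W

Final answers:
1. V_5 = 8.066 V
2. I_R4 = 7.071e-05 A
3. P_R10 = 7.471e-06 W
4. P_total = 0.3062 W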